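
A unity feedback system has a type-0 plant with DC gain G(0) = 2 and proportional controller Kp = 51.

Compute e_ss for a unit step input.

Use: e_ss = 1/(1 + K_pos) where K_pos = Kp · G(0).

K_pos = Kp · G(0) = 51 × 2 = 102. e_ss = 1/(1 + 102) = 0.0097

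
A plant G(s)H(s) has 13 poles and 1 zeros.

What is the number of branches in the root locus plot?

Root locus has n branches where n = number of poles = 13.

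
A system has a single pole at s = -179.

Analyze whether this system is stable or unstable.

Pole at s = -179 is in the left half-plane. Stable.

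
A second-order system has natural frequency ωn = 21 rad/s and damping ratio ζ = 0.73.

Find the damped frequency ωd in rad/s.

ωd = ωn√(1 - ζ²) = 21√(1 - 0.73²) = 14.35 rad/s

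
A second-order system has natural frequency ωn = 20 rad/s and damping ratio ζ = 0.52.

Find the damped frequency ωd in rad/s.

ωd = ωn√(1 - ζ²) = 20√(1 - 0.52²) = 17.08 rad/s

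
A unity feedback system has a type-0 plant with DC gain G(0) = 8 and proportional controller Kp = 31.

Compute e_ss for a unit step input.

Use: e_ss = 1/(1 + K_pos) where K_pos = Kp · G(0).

K_pos = Kp · G(0) = 31 × 8 = 248. e_ss = 1/(1 + 248) = 0.0040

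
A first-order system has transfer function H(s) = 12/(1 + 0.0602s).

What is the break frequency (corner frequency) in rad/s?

Corner frequency = 1/τ = 1/0.0602 = 16.611 rad/s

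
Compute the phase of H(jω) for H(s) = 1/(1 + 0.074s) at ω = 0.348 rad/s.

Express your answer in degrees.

Phase = -arctan(ωτ) = -arctan(0.348 × 0.074) = -1.5°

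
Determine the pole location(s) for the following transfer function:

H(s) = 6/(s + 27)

Pole is where denominator = 0: s + 27 = 0, so s = -27.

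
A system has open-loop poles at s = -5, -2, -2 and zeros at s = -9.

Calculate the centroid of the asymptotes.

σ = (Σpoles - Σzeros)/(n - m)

σ = (Σpoles - Σzeros)/(n - m) = (-9 - (-9))/(3 - 1) = 0/2 = 0.0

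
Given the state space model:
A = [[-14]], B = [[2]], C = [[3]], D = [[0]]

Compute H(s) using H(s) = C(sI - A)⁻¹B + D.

(sI - A)⁻¹ = 1/(s + 14). H(s) = 3 × 2/(s + 14) + 0 = 6/(s + 14).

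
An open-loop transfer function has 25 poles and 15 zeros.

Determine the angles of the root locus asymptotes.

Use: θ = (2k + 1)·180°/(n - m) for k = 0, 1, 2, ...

n - m = 25 - 15 = 10. Angles: θk = (2k + 1)·180°/10 = 18°, 54°, 90°, 126°, 162°, 198°, 234°, 270°, 306°, 342°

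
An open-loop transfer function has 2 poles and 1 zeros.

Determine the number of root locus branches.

Root locus has n branches where n = number of poles = 2.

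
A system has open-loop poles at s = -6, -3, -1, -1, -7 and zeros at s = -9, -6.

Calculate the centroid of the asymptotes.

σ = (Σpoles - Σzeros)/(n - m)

σ = (Σpoles - Σzeros)/(n - m) = (-18 - (-15))/(5 - 2) = -3/3 = -1.0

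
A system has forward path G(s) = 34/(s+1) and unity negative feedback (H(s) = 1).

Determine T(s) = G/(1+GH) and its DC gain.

T(s) = G/(1+GH) = [34/(s+1)] / [1 + 34/(s+1)] = 34/(s+1+34) = 34/(s+35). DC gain = 34/35 = 0.9714.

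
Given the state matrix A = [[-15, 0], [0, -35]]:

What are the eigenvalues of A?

For diagonal matrix, eigenvalues are diagonal entries: λ₁ = -15, λ₂ = -35.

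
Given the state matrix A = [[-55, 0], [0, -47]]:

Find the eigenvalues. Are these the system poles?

For diagonal matrix, eigenvalues are diagonal entries: λ₁ = -55, λ₂ = -47. Eigenvalues of A = system poles.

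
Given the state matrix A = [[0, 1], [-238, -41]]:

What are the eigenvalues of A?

det(A - λI) = λ² - (-41)λ + 238 = (λ - (-7))(λ - (-34)). Eigenvalues: -7, -34.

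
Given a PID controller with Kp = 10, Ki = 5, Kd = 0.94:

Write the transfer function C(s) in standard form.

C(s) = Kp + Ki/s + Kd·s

Substituting values: C(s) = 10 + 5/s + 0.94s = (0.94s² + 10s + 5)/s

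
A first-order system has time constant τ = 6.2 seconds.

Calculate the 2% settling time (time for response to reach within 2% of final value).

For first-order system, 2% settling time ≈ 4τ = 4 × 6.2 = 24.8 s.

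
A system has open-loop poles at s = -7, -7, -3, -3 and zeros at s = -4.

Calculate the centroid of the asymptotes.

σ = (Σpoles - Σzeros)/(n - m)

σ = (Σpoles - Σzeros)/(n - m) = (-20 - (-4))/(4 - 1) = -16/3 = -5.33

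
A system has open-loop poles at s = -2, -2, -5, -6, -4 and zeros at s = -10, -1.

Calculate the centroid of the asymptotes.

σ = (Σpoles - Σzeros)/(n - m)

σ = (Σpoles - Σzeros)/(n - m) = (-19 - (-11))/(5 - 2) = -8/3 = -2.67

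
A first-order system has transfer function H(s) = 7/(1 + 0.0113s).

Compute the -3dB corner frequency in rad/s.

Corner frequency = 1/τ = 1/0.0113 = 88.496 rad/s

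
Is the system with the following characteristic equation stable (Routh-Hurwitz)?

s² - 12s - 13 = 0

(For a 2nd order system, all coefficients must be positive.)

Coefficients: 1, -12, -13. b=-12, c=-13 not positive, so system is unstable.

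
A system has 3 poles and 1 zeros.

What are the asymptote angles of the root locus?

n - m = 3 - 1 = 2. Angles: θk = (2k + 1)·180°/2 = 90°, 270°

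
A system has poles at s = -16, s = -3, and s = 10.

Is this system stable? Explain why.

Pole(s) at s = 10 are not in the left half-plane. System is unstable.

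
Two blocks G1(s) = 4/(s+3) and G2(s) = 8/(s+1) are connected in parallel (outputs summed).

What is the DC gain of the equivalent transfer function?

Parallel: G_eq = G1 + G2. DC gain = G1(0) + G2(0) = 4/3 + 8/1 = 1.3333 + 8 = 9.3333.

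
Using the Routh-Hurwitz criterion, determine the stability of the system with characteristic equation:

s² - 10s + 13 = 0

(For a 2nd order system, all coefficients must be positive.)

Coefficients: 1, -10, 13. b=-10 not positive, so system is unstable.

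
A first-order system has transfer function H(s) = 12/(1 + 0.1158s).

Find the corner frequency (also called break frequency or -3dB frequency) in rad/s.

Corner frequency = 1/τ = 1/0.1158 = 8.636 rad/s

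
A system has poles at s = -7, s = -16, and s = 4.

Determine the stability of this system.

Pole(s) at s = 4 are not in the left half-plane. System is unstable.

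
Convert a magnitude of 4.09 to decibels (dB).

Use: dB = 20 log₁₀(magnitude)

dB = 20 log₁₀(4.09) = 12.2 dB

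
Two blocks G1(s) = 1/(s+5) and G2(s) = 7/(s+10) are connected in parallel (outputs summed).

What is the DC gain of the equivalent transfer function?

Parallel: G_eq = G1 + G2. DC gain = G1(0) + G2(0) = 1/5 + 7/10 = 0.2 + 0.7 = 0.9.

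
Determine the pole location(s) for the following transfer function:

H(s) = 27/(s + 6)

Pole is where denominator = 0: s + 6 = 0, so s = -6.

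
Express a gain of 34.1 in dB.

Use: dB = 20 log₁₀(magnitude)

dB = 20 log₁₀(34.1) = 30.7 dB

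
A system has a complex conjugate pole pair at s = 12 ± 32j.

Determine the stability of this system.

Real part of poles is 12 (> 0, right half-plane). Unstable.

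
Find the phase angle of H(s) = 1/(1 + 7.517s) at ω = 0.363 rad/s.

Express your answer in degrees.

Phase = -arctan(ωτ) = -arctan(0.363 × 7.517) = -69.9°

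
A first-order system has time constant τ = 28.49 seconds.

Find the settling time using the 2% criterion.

For first-order system, 2% settling time ≈ 4τ = 4 × 28.49 = 113.96 s.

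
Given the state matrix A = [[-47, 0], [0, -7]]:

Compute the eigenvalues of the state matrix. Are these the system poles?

For diagonal matrix, eigenvalues are diagonal entries: λ₁ = -47, λ₂ = -7. Eigenvalues of A = system poles.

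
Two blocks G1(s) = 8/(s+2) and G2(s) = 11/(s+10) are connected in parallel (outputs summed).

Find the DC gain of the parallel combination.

Parallel: G_eq = G1 + G2. DC gain = G1(0) + G2(0) = 8/2 + 11/10 = 4 + 1.1 = 5.1.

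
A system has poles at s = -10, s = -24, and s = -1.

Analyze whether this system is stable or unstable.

All poles are in the left half-plane. System is stable.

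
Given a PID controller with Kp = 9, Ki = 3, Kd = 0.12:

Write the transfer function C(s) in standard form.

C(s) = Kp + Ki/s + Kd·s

Substituting values: C(s) = 9 + 3/s + 0.12s = (0.12s² + 9s + 3)/s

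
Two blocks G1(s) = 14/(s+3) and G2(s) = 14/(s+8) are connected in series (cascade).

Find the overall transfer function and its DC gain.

Series: multiply transfer functions. G_eq = 14/(s+3) × 14/(s+8) = 196/((s+3)(s+8)). DC gain = 196/(3×8) = 8.1667.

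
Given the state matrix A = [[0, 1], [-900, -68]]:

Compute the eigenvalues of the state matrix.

det(A - λI) = λ² - (-68)λ + 900 = (λ - (-50))(λ - (-18)). Eigenvalues: -50, -18.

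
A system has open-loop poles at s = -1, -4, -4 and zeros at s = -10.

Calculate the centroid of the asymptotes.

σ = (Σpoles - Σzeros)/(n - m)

σ = (Σpoles - Σzeros)/(n - m) = (-9 - (-10))/(3 - 1) = 1/2 = 0.5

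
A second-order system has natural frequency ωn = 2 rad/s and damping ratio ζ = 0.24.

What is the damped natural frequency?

ωd = ωn√(1 - ζ²) = 2√(1 - 0.24²) = 1.94 rad/s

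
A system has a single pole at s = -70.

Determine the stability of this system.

Pole at s = -70 is in the left half-plane. Stable.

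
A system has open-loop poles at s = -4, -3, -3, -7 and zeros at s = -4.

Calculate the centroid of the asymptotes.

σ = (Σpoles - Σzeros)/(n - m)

σ = (Σpoles - Σzeros)/(n - m) = (-17 - (-4))/(4 - 1) = -13/3 = -4.33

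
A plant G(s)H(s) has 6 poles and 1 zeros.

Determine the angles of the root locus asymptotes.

n - m = 6 - 1 = 5. Angles: θk = (2k + 1)·180°/5 = 36°, 108°, 180°, 252°, 324°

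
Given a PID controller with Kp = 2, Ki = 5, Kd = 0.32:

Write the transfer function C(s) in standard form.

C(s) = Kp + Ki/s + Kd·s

Substituting values: C(s) = 2 + 5/s + 0.32s = (0.32s² + 2s + 5)/s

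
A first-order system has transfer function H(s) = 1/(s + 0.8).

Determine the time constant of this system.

For H(s) = 1/(s + 1/τ), the pole is at -1/τ = -0.8, so τ = 1/0.8 = 1.25 s.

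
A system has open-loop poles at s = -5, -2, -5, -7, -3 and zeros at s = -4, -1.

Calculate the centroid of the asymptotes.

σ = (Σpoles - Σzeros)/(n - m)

σ = (Σpoles - Σzeros)/(n - m) = (-22 - (-5))/(5 - 2) = -17/3 = -5.67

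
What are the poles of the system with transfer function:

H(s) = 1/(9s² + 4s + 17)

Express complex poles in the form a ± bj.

Discriminant = 4² - 4×9×17 = 16 - 612 = -596 < 0, so the poles are a complex conjugate pair s = (-4 ± j√596)/(2×9). Real part = -4/(2×9) = -4/18 ≈ -0.2222; imaginary part = ±√596/(2×9) ≈ 1.3563. Poles: s = -0.2222 ± 1.3563j.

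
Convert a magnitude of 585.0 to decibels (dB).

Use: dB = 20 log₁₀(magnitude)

dB = 20 log₁₀(585.0) = 55.3 dB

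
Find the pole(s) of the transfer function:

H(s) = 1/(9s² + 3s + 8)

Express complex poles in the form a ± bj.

Discriminant = 3² - 4×9×8 = 9 - 288 = -279 < 0, so the poles are a complex conjugate pair s = (-3 ± j√279)/(2×9). Real part = -3/(2×9) = -3/18 ≈ -0.1667; imaginary part = ±√279/(2×9) ≈ 0.9280. Poles: s = -0.1667 ± 0.9280j.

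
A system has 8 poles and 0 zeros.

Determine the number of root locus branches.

Root locus has n branches where n = number of poles = 8.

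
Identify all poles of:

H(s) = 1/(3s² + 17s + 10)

Discriminant = 17² - 4×3×10 = 289 - 120 = 169 > 0, so two distinct real poles. Using quadratic formula: s = (-17 ± √169)/(2×3) = (-17 ± √169)/6, with √169 = 13. s₁ = -4/6 ≈ -0.6667, s₂ = -30/6 = -5. Poles: s₁ = -0.6667, s₂ = -5.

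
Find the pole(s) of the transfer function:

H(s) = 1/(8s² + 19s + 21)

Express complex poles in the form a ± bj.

Discriminant = 19² - 4×8×21 = 361 - 672 = -311 < 0, so the poles are a complex conjugate pair s = (-19 ± j√311)/(2×8). Real part = -19/(2×8) = -19/16 = -1.1875; imaginary part = ±√311/(2×8) ≈ 1.1022. Poles: s = -1.1875 ± 1.1022j.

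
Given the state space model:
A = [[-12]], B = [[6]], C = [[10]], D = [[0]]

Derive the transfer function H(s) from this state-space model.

(sI - A)⁻¹ = 1/(s + 12). H(s) = 10 × 6/(s + 12) + 0 = 60/(s + 12).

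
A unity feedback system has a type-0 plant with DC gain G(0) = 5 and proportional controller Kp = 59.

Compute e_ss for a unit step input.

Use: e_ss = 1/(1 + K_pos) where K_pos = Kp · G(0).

K_pos = Kp · G(0) = 59 × 5 = 295. e_ss = 1/(1 + 295) = 0.0034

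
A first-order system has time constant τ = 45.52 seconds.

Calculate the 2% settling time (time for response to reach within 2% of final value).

For first-order system, 2% settling time ≈ 4τ = 4 × 45.52 = 182.08 s.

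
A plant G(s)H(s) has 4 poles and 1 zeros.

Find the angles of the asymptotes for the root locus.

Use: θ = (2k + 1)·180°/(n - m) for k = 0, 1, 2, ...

n - m = 4 - 1 = 3. Angles: θk = (2k + 1)·180°/3 = 60°, 180°, 300°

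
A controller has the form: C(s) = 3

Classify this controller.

This is a Proportional (P) controller.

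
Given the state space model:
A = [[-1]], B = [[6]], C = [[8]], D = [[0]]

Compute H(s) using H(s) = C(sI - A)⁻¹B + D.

(sI - A)⁻¹ = 1/(s + 1). H(s) = 8 × 6/(s + 1) + 0 = 48/(s + 1).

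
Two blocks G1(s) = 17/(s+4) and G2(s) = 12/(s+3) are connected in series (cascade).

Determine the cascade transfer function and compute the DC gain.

Series: multiply transfer functions. G_eq = 17/(s+4) × 12/(s+3) = 204/((s+4)(s+3)). DC gain = 204/(4×3) = 17.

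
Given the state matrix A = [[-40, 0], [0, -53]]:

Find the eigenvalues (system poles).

For diagonal matrix, eigenvalues are diagonal entries: λ₁ = -40, λ₂ = -53.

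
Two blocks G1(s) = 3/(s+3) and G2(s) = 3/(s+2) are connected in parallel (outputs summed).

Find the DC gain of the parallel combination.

Parallel: G_eq = G1 + G2. DC gain = G1(0) + G2(0) = 3/3 + 3/2 = 1 + 1.5 = 2.5.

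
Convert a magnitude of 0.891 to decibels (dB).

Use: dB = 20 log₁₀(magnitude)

dB = 20 log₁₀(0.891) = -1.0 dB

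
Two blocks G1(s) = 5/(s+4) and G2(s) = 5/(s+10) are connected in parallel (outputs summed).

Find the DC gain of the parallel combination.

Parallel: G_eq = G1 + G2. DC gain = G1(0) + G2(0) = 5/4 + 5/10 = 1.25 + 0.5 = 1.75.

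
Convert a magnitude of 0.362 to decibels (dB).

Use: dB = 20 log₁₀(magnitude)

dB = 20 log₁₀(0.362) = -8.8 dB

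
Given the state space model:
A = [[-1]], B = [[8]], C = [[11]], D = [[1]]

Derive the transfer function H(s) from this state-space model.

(sI - A)⁻¹ = 1/(s + 1). H(s) = 11×8/(s + 1) + 1 = (s + 89)/(s + 1).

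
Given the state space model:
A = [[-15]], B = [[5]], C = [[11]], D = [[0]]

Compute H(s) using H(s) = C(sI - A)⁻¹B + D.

(sI - A)⁻¹ = 1/(s + 15). H(s) = 11 × 5/(s + 15) + 0 = 55/(s + 15).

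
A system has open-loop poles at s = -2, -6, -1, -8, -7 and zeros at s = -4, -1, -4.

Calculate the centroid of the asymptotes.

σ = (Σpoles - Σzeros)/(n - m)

σ = (Σpoles - Σzeros)/(n - m) = (-24 - (-9))/(5 - 3) = -15/2 = -7.5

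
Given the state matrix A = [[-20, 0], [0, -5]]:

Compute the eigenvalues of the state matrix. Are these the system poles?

For diagonal matrix, eigenvalues are diagonal entries: λ₁ = -20, λ₂ = -5. Eigenvalues of A = system poles.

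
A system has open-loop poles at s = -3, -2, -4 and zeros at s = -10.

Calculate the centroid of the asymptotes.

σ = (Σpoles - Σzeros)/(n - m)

σ = (Σpoles - Σzeros)/(n - m) = (-9 - (-10))/(3 - 1) = 1/2 = 0.5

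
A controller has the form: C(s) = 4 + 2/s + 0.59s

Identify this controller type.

This is a Proportional-Integral-Derivative (PID) controller.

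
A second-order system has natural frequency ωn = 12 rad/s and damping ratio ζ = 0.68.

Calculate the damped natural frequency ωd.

ωd = ωn√(1 - ζ²) = 12√(1 - 0.68²) = 8.8 rad/s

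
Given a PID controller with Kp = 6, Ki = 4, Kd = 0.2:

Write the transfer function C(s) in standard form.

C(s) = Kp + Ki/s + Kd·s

Substituting values: C(s) = 6 + 4/s + 0.2s = (0.2s² + 6s + 4)/s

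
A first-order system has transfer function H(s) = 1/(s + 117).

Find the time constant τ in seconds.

For H(s) = 1/(s + 1/τ), the pole is at -1/τ = -117, so τ = 1/117 = 0.0085 s.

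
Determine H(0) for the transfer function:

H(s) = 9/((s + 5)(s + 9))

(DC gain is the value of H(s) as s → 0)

DC gain = H(0) = 9/(5 × 9) = 9/45 = 0.2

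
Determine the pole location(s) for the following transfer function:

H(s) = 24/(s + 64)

Pole is where denominator = 0: s + 64 = 0, so s = -64.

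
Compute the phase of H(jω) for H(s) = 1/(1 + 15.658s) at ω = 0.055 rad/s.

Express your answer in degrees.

Phase = -arctan(ωτ) = -arctan(0.055 × 15.658) = -40.7°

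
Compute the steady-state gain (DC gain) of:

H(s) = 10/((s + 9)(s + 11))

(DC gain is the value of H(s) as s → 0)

DC gain = H(0) = 10/(9 × 11) = 10/99 = 0.1010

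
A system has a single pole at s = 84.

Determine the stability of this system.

Pole at s = 84 is in the right half-plane. Unstable.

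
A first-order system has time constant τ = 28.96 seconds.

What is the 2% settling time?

For first-order system, 2% settling time ≈ 4τ = 4 × 28.96 = 115.84 s.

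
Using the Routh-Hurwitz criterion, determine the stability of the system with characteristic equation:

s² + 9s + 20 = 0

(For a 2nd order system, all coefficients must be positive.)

Coefficients: 1, 9, 20. All positive, so system is stable.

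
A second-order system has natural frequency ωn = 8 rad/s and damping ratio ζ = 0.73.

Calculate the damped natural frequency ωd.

ωd = ωn√(1 - ζ²) = 8√(1 - 0.73²) = 5.47 rad/s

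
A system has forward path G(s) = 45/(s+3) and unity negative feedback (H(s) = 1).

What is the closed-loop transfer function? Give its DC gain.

T(s) = G/(1+GH) = [45/(s+3)] / [1 + 45/(s+3)] = 45/(s+3+45) = 45/(s+48). DC gain = 45/48 = 0.9375.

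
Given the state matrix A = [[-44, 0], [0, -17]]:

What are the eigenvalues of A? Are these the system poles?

For diagonal matrix, eigenvalues are diagonal entries: λ₁ = -44, λ₂ = -17. Eigenvalues of A = system poles.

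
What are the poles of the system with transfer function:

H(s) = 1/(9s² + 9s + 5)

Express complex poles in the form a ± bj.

Discriminant = 9² - 4×9×5 = 81 - 180 = -99 < 0, so the poles are a complex conjugate pair s = (-9 ± j√99)/(2×9). Real part = -9/(2×9) = -9/18 = -0.5; imaginary part = ±√99/(2×9) ≈ 0.5528. Poles: s = -0.5 ± 0.5528j.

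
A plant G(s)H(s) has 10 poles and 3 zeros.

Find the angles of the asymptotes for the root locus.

n - m = 10 - 3 = 7. Angles: θk = (2k + 1)·180°/7 = 25.71°, 77.14°, 128.57°, 180°, 231.43°, 282.86°, 334.29°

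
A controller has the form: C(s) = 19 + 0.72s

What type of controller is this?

This is a Proportional-Derivative (PD) controller.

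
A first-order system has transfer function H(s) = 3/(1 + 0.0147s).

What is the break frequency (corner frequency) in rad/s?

Corner frequency = 1/τ = 1/0.0147 = 68.027 rad/s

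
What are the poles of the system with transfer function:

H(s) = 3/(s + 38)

Pole is where denominator = 0: s + 38 = 0, so s = -38.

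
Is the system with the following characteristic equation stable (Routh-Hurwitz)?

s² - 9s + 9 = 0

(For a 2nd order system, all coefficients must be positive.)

Coefficients: 1, -9, 9. b=-9 not positive, so system is unstable.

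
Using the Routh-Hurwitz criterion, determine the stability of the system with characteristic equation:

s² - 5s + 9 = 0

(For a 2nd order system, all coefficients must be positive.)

Coefficients: 1, -5, 9. b=-5 not positive, so system is unstable.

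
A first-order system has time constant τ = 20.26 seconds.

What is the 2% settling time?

For first-order system, 2% settling time ≈ 4τ = 4 × 20.26 = 81.04 s.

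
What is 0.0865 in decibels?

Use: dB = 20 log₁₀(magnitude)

dB = 20 log₁₀(0.0865) = -21.3 dB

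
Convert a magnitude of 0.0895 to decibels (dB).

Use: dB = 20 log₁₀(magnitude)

dB = 20 log₁₀(0.0895) = -21.0 dB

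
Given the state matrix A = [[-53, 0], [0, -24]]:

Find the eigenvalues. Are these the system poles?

For diagonal matrix, eigenvalues are diagonal entries: λ₁ = -53, λ₂ = -24. Eigenvalues of A = system poles.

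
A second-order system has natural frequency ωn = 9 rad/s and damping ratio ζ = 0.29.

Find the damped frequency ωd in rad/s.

ωd = ωn√(1 - ζ²) = 9√(1 - 0.29²) = 8.61 rad/s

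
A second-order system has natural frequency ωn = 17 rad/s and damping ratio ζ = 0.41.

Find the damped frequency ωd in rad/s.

ωd = ωn√(1 - ζ²) = 17√(1 - 0.41²) = 15.51 rad/s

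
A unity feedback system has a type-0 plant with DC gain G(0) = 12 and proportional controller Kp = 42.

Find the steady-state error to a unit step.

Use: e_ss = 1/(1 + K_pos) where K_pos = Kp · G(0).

K_pos = Kp · G(0) = 42 × 12 = 504. e_ss = 1/(1 + 504) = 0.0020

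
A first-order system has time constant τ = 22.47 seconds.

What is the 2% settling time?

For first-order system, 2% settling time ≈ 4τ = 4 × 22.47 = 89.88 s.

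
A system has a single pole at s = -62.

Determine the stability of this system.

Pole at s = -62 is in the left half-plane. Stable.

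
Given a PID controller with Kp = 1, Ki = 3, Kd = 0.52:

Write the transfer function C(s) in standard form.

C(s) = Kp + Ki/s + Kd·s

Substituting values: C(s) = 1 + 3/s + 0.52s = (0.52s² + s + 3)/s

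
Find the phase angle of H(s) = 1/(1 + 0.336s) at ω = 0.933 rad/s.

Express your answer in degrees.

Phase = -arctan(ωτ) = -arctan(0.933 × 0.336) = -17.4°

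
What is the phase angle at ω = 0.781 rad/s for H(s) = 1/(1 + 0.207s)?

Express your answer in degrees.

Phase = -arctan(ωτ) = -arctan(0.781 × 0.207) = -9.2°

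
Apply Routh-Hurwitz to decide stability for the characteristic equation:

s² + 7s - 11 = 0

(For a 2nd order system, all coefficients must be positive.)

Coefficients: 1, 7, -11. c=-11 not positive, so system is unstable.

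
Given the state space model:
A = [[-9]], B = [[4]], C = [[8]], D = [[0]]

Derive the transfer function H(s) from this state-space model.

(sI - A)⁻¹ = 1/(s + 9). H(s) = 8 × 4/(s + 9) + 0 = 32/(s + 9).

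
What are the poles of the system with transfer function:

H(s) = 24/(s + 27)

Pole is where denominator = 0: s + 27 = 0, so s = -27.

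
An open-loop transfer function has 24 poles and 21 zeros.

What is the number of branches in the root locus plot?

Root locus has n branches where n = number of poles = 24.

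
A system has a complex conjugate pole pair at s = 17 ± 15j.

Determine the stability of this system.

Real part of poles is 17 (> 0, right half-plane). Unstable.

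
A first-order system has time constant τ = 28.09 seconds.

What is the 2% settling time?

For first-order system, 2% settling time ≈ 4τ = 4 × 28.09 = 112.36 s.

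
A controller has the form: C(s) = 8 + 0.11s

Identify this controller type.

This is a Proportional-Derivative (PD) controller.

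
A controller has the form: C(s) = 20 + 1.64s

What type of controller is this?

This is a Proportional-Derivative (PD) controller.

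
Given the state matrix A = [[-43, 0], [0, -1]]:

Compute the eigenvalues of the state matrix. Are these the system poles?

For diagonal matrix, eigenvalues are diagonal entries: λ₁ = -43, λ₂ = -1. Eigenvalues of A = system poles.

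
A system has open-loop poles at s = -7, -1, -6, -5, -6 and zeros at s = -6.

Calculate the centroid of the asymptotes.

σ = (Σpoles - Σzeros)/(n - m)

σ = (Σpoles - Σzeros)/(n - m) = (-25 - (-6))/(5 - 1) = -19/4 = -4.75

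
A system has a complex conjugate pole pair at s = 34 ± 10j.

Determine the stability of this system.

Real part of poles is 34 (> 0, right half-plane). Unstable.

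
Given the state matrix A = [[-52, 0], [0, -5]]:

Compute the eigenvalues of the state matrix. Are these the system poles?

For diagonal matrix, eigenvalues are diagonal entries: λ₁ = -52, λ₂ = -5. Eigenvalues of A = system poles.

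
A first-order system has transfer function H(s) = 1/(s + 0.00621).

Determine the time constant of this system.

For H(s) = 1/(s + 1/τ), the pole is at -1/τ = -0.00621, so τ = 1/0.00621 = 161 s.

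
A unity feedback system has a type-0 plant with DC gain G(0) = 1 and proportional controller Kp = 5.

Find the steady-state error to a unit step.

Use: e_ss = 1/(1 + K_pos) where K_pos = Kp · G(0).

K_pos = Kp · G(0) = 5 × 1 = 5. e_ss = 1/(1 + 5) = 0.1667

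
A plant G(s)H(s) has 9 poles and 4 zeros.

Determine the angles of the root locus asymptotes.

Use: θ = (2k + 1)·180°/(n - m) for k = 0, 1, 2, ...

n - m = 9 - 4 = 5. Angles: θk = (2k + 1)·180°/5 = 36°, 108°, 180°, 252°, 324°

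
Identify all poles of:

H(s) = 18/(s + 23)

Pole is where denominator = 0: s + 23 = 0, so s = -23.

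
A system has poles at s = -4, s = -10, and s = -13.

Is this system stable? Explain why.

All poles are in the left half-plane. System is stable.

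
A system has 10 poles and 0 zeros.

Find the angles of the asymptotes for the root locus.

n - m = 10 - 0 = 10. Angles: θk = (2k + 1)·180°/10 = 18°, 54°, 90°, 126°, 162°, 198°, 234°, 270°, 306°, 342°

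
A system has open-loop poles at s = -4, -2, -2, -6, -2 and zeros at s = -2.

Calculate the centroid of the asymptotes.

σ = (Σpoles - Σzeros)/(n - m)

σ = (Σpoles - Σzeros)/(n - m) = (-16 - (-2))/(5 - 1) = -14/4 = -3.5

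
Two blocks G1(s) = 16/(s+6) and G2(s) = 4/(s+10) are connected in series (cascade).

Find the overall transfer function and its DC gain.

Series: multiply transfer functions. G_eq = 16/(s+6) × 4/(s+10) = 64/((s+6)(s+10)). DC gain = 64/(6×10) = 1.0667.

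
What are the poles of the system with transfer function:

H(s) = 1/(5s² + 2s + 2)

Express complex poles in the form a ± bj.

Discriminant = 2² - 4×5×2 = 4 - 40 = -36 < 0, so the poles are a complex conjugate pair s = (-2 ± j√36)/(2×5). Real part = -2/(2×5) = -2/10 = -0.2; imaginary part = ±√36/(2×5) = 6/10 = 0.6. Poles: s = -0.2 ± 0.6j.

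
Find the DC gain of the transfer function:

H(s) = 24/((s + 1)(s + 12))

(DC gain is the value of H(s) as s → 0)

DC gain = H(0) = 24/(1 × 12) = 24/12 = 2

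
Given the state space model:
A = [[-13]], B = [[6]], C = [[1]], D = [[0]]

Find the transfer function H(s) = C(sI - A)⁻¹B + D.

(sI - A)⁻¹ = 1/(s + 13). H(s) = 1 × 6/(s + 13) + 0 = 6/(s + 13).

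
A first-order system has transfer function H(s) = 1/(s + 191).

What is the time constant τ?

For H(s) = 1/(s + 1/τ), the pole is at -1/τ = -191, so τ = 1/191 = 0.0052 s.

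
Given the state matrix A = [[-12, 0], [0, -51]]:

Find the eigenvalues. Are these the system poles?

For diagonal matrix, eigenvalues are diagonal entries: λ₁ = -12, λ₂ = -51. Eigenvalues of A = system poles.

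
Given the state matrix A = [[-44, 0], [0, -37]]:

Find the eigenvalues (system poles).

For diagonal matrix, eigenvalues are diagonal entries: λ₁ = -44, λ₂ = -37.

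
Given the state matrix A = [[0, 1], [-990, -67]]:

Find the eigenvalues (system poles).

det(A - λI) = λ² - (-67)λ + 990 = (λ - (-45))(λ - (-22)). Eigenvalues: -45, -22.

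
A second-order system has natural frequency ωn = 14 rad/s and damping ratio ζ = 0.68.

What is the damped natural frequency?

ωd = ωn√(1 - ζ²) = 14√(1 - 0.68²) = 10.26 rad/s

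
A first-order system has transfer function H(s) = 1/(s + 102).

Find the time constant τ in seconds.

For H(s) = 1/(s + 1/τ), the pole is at -1/τ = -102, so τ = 1/102 = 0.0098 s.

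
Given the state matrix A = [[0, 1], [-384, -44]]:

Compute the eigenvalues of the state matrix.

det(A - λI) = λ² - (-44)λ + 384 = (λ - (-32))(λ - (-12)). Eigenvalues: -32, -12.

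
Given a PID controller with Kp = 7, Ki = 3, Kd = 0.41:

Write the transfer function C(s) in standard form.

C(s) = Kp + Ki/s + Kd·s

Substituting values: C(s) = 7 + 3/s + 0.41s = (0.41s² + 7s + 3)/s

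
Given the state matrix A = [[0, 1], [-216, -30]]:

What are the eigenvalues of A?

det(A - λI) = λ² - (-30)λ + 216 = (λ - (-18))(λ - (-12)). Eigenvalues: -18, -12.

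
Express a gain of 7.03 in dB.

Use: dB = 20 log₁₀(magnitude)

dB = 20 log₁₀(7.03) = 16.9 dB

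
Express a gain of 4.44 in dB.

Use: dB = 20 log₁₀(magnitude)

dB = 20 log₁₀(4.44) = 12.9 dB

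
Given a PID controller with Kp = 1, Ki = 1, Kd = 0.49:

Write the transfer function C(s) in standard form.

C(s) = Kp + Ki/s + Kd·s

Substituting values: C(s) = 1 + 1/s + 0.49s = (0.49s² + s + 1)/s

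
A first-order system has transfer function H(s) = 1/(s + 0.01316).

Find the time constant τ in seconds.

For H(s) = 1/(s + 1/τ), the pole is at -1/τ = -0.01316, so τ = 1/0.01316 = 75.99 s.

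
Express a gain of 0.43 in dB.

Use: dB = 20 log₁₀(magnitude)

dB = 20 log₁₀(0.43) = -7.3 dB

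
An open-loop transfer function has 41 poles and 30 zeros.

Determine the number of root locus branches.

Root locus has n branches where n = number of poles = 41.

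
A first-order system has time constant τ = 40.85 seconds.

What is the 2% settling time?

For first-order system, 2% settling time ≈ 4τ = 4 × 40.85 = 163.4 s.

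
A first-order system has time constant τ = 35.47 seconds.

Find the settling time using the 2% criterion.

For first-order system, 2% settling time ≈ 4τ = 4 × 35.47 = 141.88 s.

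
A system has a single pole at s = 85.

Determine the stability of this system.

Pole at s = 85 is in the right half-plane. Unstable.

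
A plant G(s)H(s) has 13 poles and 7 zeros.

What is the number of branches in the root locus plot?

Root locus has n branches where n = number of poles = 13.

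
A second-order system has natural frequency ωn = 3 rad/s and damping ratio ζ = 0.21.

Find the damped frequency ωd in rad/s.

ωd = ωn√(1 - ζ²) = 3√(1 - 0.21²) = 2.93 rad/s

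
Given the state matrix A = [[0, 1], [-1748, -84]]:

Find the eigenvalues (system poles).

det(A - λI) = λ² - (-84)λ + 1748 = (λ - (-38))(λ - (-46)). Eigenvalues: -38, -46.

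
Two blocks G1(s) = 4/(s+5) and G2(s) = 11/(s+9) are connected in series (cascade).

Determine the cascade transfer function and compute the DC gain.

Series: multiply transfer functions. G_eq = 4/(s+5) × 11/(s+9) = 44/((s+5)(s+9)). DC gain = 44/(5×9) = 0.9778.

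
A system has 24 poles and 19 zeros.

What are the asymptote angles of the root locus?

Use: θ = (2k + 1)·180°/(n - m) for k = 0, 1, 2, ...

n - m = 24 - 19 = 5. Angles: θk = (2k + 1)·180°/5 = 36°, 108°, 180°, 252°, 324°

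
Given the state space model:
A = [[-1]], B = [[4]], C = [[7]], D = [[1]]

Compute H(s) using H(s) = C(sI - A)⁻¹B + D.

(sI - A)⁻¹ = 1/(s + 1). H(s) = 7×4/(s + 1) + 1 = (s + 29)/(s + 1).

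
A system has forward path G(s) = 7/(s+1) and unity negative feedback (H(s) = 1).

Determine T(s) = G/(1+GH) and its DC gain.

T(s) = G/(1+GH) = [7/(s+1)] / [1 + 7/(s+1)] = 7/(s+1+7) = 7/(s+8). DC gain = 7/8 = 0.875.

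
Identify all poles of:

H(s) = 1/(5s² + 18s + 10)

Discriminant = 18² - 4×5×10 = 324 - 200 = 124 > 0, so two distinct real poles. Using quadratic formula: s = (-18 ± √124)/(2×5) = (-18 ± √124)/10, with √124 ≈ 11.1355. s₁ ≈ -0.6864, s₂ ≈ -2.9136. Poles: s₁ = -0.6864, s₂ = -2.9136.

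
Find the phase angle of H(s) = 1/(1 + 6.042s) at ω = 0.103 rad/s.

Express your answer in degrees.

Phase = -arctan(ωτ) = -arctan(0.103 × 6.042) = -31.9°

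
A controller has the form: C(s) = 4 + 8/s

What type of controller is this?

This is a Proportional-Integral (PI) controller.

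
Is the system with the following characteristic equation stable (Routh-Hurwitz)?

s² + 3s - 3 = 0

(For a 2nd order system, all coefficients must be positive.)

Coefficients: 1, 3, -3. c=-3 not positive, so system is unstable.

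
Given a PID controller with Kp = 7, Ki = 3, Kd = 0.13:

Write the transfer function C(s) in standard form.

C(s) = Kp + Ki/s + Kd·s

Substituting values: C(s) = 7 + 3/s + 0.13s = (0.13s² + 7s + 3)/s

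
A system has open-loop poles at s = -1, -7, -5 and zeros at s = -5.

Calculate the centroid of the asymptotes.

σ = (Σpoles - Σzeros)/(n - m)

σ = (Σpoles - Σzeros)/(n - m) = (-13 - (-5))/(3 - 1) = -8/2 = -4.0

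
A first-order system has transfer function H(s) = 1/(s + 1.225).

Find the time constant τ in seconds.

For H(s) = 1/(s + 1/τ), the pole is at -1/τ = -1.225, so τ = 1/1.225 = 0.8163 s.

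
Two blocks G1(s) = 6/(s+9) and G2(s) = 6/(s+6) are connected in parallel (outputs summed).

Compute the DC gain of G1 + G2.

Parallel: G_eq = G1 + G2. DC gain = G1(0) + G2(0) = 6/9 + 6/6 = 0.6667 + 1 = 1.6667.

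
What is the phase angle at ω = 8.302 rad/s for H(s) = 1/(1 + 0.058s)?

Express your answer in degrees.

Phase = -arctan(ωτ) = -arctan(8.302 × 0.058) = -25.7°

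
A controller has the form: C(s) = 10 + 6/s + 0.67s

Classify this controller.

This is a Proportional-Integral-Derivative (PID) controller.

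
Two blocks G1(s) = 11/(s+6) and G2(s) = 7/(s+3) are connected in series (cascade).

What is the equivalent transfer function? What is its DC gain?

Series: multiply transfer functions. G_eq = 11/(s+6) × 7/(s+3) = 77/((s+6)(s+3)). DC gain = 77/(6×3) = 4.2778.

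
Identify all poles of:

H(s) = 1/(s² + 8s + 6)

Discriminant = 8² - 4×1×6 = 64 - 24 = 40 > 0, so two distinct real poles. Using quadratic formula: s = (-8 ± √40)/(2×1) = (-8 ± √40)/2, with √40 ≈ 6.3246. s₁ ≈ -0.8377, s₂ ≈ -7.1623. Poles: s₁ = -0.8377, s₂ = -7.1623.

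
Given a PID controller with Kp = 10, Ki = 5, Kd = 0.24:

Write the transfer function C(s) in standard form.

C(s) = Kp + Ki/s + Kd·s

Substituting values: C(s) = 10 + 5/s + 0.24s = (0.24s² + 10s + 5)/s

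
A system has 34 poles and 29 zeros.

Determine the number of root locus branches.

Root locus has n branches where n = number of poles = 34.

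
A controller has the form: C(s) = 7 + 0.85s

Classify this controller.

This is a Proportional-Derivative (PD) controller.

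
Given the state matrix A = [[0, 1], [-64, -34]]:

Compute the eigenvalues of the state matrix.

det(A - λI) = λ² - (-34)λ + 64 = (λ - (-32))(λ - (-2)). Eigenvalues: -32, -2.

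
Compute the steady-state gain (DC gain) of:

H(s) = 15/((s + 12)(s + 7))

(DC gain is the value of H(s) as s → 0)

DC gain = H(0) = 15/(12 × 7) = 15/84 = 0.1786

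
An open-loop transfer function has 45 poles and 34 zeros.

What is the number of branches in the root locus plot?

Root locus has n branches where n = number of poles = 45.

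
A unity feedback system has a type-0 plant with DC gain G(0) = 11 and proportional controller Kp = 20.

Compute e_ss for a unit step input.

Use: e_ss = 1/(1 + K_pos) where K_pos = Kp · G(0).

K_pos = Kp · G(0) = 20 × 11 = 220. e_ss = 1/(1 + 220) = 0.0045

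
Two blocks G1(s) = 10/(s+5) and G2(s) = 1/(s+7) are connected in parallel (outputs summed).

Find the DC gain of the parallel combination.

Parallel: G_eq = G1 + G2. DC gain = G1(0) + G2(0) = 10/5 + 1/7 = 2 + 0.1429 = 2.1429.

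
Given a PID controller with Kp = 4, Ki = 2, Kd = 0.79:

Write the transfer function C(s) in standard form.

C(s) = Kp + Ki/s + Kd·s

Substituting values: C(s) = 4 + 2/s + 0.79s = (0.79s² + 4s + 2)/s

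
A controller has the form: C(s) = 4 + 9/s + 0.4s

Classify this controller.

This is a Proportional-Integral-Derivative (PID) controller.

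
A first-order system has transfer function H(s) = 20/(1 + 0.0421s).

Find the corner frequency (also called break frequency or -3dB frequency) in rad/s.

Corner frequency = 1/τ = 1/0.0421 = 23.753 rad/s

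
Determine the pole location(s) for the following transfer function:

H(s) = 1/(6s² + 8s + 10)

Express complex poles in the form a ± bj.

Discriminant = 8² - 4×6×10 = 64 - 240 = -176 < 0, so the poles are a complex conjugate pair s = (-8 ± j√176)/(2×6). Real part = -8/(2×6) = -8/12 ≈ -0.6667; imaginary part = ±√176/(2×6) ≈ 1.1055. Poles: s = -0.6667 ± 1.1055j.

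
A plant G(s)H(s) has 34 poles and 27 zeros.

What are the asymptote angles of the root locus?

n - m = 34 - 27 = 7. Angles: θk = (2k + 1)·180°/7 = 25.71°, 77.14°, 128.57°, 180°, 231.43°, 282.86°, 334.29°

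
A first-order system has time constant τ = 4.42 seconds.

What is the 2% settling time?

For first-order system, 2% settling time ≈ 4τ = 4 × 4.42 = 17.68 s.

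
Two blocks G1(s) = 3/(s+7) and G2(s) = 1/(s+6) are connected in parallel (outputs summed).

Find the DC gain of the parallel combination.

Parallel: G_eq = G1 + G2. DC gain = G1(0) + G2(0) = 3/7 + 1/6 = 0.4286 + 0.1667 = 0.5952.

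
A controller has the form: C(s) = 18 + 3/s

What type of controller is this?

This is a Proportional-Integral (PI) controller.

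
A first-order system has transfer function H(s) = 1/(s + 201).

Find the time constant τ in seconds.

For H(s) = 1/(s + 1/τ), the pole is at -1/τ = -201, so τ = 1/201 = 0.0050 s.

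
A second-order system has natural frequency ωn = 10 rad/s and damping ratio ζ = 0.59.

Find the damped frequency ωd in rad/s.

ωd = ωn√(1 - ζ²) = 10√(1 - 0.59²) = 8.07 rad/s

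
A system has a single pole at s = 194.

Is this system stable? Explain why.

Pole at s = 194 is in the right half-plane. Unstable.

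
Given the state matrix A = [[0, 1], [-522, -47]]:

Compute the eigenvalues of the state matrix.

det(A - λI) = λ² - (-47)λ + 522 = (λ - (-18))(λ - (-29)). Eigenvalues: -18, -29.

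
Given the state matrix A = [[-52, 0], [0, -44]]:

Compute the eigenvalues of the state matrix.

For diagonal matrix, eigenvalues are diagonal entries: λ₁ = -52, λ₂ = -44.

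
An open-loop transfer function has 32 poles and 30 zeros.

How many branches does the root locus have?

Root locus has n branches where n = number of poles = 32.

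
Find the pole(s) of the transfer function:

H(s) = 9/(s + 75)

Pole is where denominator = 0: s + 75 = 0, so s = -75.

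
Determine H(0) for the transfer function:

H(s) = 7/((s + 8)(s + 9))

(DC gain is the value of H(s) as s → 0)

DC gain = H(0) = 7/(8 × 9) = 7/72 = 0.0972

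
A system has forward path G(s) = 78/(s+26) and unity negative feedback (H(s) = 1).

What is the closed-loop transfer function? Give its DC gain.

T(s) = G/(1+GH) = [78/(s+26)] / [1 + 78/(s+26)] = 78/(s+26+78) = 78/(s+104). DC gain = 78/104 = 0.75.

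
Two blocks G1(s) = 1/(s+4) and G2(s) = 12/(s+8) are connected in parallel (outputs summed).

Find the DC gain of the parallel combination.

Parallel: G_eq = G1 + G2. DC gain = G1(0) + G2(0) = 1/4 + 12/8 = 0.25 + 1.5 = 1.75.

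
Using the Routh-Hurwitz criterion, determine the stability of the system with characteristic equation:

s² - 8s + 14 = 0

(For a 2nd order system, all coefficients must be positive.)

Coefficients: 1, -8, 14. b=-8 not positive, so system is unstable.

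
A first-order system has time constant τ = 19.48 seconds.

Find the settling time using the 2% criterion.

For first-order system, 2% settling time ≈ 4τ = 4 × 19.48 = 77.92 s.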